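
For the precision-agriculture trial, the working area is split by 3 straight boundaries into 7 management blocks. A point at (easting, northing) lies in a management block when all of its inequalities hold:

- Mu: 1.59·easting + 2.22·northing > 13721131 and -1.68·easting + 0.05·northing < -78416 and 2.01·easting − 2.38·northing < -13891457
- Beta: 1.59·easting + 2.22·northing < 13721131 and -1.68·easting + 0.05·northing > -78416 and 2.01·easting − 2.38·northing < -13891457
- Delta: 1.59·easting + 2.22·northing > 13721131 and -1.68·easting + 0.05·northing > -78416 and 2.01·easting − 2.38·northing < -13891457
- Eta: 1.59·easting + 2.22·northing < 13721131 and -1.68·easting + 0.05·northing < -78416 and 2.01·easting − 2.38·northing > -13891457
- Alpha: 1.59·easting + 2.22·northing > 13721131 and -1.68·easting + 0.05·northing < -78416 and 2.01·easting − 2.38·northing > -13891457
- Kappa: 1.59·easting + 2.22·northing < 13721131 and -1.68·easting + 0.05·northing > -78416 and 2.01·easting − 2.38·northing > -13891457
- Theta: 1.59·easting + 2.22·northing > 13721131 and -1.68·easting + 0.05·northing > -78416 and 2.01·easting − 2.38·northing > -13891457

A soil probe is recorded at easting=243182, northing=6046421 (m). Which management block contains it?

1.59·243182 + 2.22·6046421 = 13809714.000, which is > 13721131
-1.68·243182 + 0.05·6046421 = -106224.710, which is < -78416
2.01·243182 − 2.38·6046421 = -13901686.160, which is < -13891457
This sign pattern matches Mu.

Mu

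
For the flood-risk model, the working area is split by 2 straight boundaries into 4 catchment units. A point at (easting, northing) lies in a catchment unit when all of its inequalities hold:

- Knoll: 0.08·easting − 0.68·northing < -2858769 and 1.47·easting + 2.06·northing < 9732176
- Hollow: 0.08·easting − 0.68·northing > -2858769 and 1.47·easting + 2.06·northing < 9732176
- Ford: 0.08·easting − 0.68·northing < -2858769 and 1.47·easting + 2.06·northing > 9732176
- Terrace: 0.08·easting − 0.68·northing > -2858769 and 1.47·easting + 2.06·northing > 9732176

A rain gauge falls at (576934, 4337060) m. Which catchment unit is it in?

Ford

0.08·576934 − 0.68·4337060 = -2903046.080, which is < -2858769
1.47·576934 + 2.06·4337060 = 9782436.580, which is > 9732176
This sign pattern matches Ford.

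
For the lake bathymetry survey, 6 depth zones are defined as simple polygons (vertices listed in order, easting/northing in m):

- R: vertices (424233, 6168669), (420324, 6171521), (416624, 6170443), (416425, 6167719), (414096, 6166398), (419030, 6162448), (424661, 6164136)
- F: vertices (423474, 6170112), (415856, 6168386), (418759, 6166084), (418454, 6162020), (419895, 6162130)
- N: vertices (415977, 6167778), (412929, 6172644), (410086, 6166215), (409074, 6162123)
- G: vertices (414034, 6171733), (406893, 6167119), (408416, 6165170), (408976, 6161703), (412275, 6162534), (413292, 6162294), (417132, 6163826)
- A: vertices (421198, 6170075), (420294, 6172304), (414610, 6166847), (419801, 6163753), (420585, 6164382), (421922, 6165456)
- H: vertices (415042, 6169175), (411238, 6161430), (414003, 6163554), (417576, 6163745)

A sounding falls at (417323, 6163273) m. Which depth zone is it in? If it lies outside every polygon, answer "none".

none

Cast a ray rightward from (417323, 6163273). For each polygon, the edges (by vertex number in listed order) whose endpoints lie on opposite sides of northing = 6163273, where each meets that height, and whether that is right or left of the point:
R: 5–6 at easting≈417999.5 (right), 6–7 at easting≈421782.1 (right) → 2 crossings.
F: 3–4 at easting≈418548.0 (right), 5–1 at easting≈420407.5 (right) → 2 crossings.
N: 3–4 at easting≈409358.4 (left), 4–1 at easting≈410477.8 (left) → 0 crossings.
G: 3–4 at easting≈408722.4 (left), 6–7 at easting≈415745.9 (left) → 0 crossings.
A: no edge straddles that height → 0 crossings.
H: 1–2 at easting≈412143.2 (left), 2–3 at easting≈413637.2 (left) → 0 crossings.
All counts are even, so the point lies outside every listed polygon.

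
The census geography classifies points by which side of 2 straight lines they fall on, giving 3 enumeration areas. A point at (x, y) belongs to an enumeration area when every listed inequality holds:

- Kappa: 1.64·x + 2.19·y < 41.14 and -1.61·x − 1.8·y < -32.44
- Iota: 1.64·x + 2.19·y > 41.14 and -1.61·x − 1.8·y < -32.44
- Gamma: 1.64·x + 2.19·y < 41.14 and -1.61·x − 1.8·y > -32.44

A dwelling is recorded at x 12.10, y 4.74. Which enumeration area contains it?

Gamma

1.64·12.10 + 2.19·4.74 = 30.225, which is < 41.14
-1.61·12.10 − 1.8·4.74 = -28.013, which is > -32.44
This sign pattern matches Gamma.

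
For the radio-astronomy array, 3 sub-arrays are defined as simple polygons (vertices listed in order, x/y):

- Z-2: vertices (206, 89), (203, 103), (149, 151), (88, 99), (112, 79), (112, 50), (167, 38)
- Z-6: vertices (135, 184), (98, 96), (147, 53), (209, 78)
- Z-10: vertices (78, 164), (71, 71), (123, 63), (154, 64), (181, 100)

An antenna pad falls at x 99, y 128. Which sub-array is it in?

Z-10

Cast a ray rightward from (99, 128). For each polygon, the edges (by vertex number in listed order) whose endpoints lie on opposite sides of y = 128, where each meets that height, and whether that is right or left of the point:
Z-2: 2–3 at x≈174.9 (right), 3–4 at x≈122.0 (right) → 2 crossings.
Z-6: 1–2 at x≈111.5 (right), 4–1 at x≈174.1 (right) → 2 crossings.
Z-10: 1–2 at x≈75.3 (left), 5–1 at x≈135.9 (right) → 1 crossing.
Only Z-10 has an odd count, so the point is inside Z-10.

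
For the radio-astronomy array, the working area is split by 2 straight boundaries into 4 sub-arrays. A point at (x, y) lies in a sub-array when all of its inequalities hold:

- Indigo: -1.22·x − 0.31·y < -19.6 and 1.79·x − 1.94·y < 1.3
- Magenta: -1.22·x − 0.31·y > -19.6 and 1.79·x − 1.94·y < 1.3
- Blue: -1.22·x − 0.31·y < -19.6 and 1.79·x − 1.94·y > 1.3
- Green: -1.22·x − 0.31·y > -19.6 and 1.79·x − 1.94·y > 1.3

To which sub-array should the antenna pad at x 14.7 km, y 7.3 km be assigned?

-1.22·14.7 − 0.31·7.3 = -20.197, which is < -19.6
1.79·14.7 − 1.94·7.3 = 12.151, which is > 1.3
This sign pattern matches Blue.

Blue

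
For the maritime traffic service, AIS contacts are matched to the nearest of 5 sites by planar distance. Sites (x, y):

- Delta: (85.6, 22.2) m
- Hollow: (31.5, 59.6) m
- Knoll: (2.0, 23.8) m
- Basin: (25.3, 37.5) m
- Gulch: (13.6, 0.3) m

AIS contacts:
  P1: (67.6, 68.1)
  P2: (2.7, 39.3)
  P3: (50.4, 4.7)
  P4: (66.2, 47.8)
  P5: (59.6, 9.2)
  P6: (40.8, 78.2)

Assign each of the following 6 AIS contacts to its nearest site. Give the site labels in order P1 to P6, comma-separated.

Hollow, Knoll, Gulch, Delta, Delta, Hollow

P1 → Hollow (d²=1375.46)
P2 → Knoll (d²=240.74)
P3 → Gulch (d²=1373.60)
P4 → Delta (d²=1031.72)
P5 → Delta (d²=845.00)
P6 → Hollow (d²=432.45)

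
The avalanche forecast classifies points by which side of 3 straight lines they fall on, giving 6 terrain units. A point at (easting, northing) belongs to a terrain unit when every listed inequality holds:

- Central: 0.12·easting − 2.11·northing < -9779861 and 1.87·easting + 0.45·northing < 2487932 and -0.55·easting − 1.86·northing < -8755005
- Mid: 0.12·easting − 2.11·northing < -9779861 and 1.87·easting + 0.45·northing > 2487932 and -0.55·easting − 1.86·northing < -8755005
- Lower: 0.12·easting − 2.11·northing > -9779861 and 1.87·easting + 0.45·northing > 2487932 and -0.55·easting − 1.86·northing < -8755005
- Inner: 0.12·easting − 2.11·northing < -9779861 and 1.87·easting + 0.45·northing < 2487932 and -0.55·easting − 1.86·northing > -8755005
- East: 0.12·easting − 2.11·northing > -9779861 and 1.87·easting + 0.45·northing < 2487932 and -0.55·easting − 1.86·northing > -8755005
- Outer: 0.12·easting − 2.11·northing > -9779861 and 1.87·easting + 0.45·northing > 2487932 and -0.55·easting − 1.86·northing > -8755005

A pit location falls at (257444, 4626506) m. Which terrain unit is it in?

0.12·257444 − 2.11·4626506 = -9731034.380, which is > -9779861
1.87·257444 + 0.45·4626506 = 2563347.980, which is > 2487932
-0.55·257444 − 1.86·4626506 = -8746895.360, which is > -8755005
This sign pattern matches Outer.

Outer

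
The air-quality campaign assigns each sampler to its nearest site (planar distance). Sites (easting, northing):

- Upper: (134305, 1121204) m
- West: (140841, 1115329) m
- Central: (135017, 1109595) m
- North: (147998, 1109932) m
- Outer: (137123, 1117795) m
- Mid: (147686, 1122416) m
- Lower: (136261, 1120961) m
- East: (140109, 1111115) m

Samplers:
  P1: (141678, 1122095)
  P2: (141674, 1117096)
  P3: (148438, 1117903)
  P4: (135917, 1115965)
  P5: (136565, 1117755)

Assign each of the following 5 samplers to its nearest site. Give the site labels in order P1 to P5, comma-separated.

P1 → Lower (d²=30629845.00)
P2 → West (d²=3816178.00)
P3 → Mid (d²=20932673.00)
P4 → Outer (d²=4803336.00)
P5 → Outer (d²=312964.00)

Lower, West, Mid, Outer, Outer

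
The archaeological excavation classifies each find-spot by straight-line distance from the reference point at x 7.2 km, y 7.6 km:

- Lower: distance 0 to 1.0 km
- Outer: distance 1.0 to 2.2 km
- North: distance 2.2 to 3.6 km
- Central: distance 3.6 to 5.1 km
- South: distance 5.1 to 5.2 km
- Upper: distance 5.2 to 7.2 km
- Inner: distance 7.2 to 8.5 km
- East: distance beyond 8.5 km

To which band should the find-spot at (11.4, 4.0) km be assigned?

Upper

Distance = √((11.4−7.2)² + (4.0−7.6)²) = √(17.640 + 12.960) = 5.532 km.
5.2 ≤ 5.532 < 7.2 → Upper.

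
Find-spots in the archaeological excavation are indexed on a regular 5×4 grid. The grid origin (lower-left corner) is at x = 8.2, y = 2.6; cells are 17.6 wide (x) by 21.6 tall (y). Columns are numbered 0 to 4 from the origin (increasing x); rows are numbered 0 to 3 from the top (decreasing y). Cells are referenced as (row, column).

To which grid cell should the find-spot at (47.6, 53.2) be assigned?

Column index: ⌊(47.6 − 8.2) / 17.6⌋ = ⌊2.239⌋ = 2
Row offset from origin: ⌊(53.2 − 2.6) / 21.6⌋ = ⌊2.343⌋ = 2 → row 1 (counted from top)

(1, 2)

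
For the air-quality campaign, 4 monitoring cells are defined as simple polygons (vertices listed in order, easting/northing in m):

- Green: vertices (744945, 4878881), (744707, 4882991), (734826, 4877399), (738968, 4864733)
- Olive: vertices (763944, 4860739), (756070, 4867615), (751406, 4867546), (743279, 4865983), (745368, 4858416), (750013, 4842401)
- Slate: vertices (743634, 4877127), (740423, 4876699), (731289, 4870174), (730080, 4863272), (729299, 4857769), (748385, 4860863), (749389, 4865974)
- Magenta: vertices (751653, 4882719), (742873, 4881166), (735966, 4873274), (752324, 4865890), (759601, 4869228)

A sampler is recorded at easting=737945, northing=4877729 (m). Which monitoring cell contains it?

Green

Cast a ray rightward from (737945, 4877729). For each polygon, the edges (by vertex number in listed order) whose endpoints lie on opposite sides of northing = 4877729, where each meets that height, and whether that is right or left of the point:
Green: 2–3 at easting≈735409.1 (left), 4–1 at easting≈744458.3 (right) → 1 crossing.
Olive: no edge straddles that height → 0 crossings.
Slate: no edge straddles that height → 0 crossings.
Magenta: 2–3 at easting≈739865.0 (right), 5–1 at easting≈754592.8 (right) → 2 crossings.
Only Green has an odd count, so the point is inside Green.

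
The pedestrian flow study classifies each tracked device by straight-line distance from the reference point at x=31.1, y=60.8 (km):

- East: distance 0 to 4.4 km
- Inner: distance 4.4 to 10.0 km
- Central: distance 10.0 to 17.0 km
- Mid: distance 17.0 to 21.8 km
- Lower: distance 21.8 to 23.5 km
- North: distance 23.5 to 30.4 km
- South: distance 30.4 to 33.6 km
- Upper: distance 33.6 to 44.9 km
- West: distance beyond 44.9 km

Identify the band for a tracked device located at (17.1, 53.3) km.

Central

Distance = √((17.1−31.1)² + (53.3−60.8)²) = √(196.000 + 56.250) = 15.882 km.
10.0 ≤ 15.882 < 17.0 → Central.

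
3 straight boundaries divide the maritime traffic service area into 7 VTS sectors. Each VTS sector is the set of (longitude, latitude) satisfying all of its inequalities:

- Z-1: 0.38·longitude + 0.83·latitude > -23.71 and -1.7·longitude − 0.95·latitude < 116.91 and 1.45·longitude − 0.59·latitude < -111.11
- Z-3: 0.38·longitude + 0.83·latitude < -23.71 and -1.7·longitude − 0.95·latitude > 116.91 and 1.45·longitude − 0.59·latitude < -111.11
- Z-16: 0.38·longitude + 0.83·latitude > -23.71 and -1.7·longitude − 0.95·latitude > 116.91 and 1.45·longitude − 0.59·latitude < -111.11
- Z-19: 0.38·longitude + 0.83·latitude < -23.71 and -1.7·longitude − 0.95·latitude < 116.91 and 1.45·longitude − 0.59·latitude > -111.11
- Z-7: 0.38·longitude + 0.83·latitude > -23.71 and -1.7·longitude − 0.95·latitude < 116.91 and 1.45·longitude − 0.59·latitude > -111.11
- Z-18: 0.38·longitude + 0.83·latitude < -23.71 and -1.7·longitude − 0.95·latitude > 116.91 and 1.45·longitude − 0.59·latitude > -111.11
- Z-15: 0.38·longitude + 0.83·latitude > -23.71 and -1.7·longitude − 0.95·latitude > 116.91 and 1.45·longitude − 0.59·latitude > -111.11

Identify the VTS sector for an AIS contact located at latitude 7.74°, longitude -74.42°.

0.38·-74.42 + 0.83·7.74 = -21.855, which is > -23.71
-1.7·-74.42 − 0.95·7.74 = 119.161, which is > 116.91
1.45·-74.42 − 0.59·7.74 = -112.476, which is < -111.11
This sign pattern matches Z-16.

Z-16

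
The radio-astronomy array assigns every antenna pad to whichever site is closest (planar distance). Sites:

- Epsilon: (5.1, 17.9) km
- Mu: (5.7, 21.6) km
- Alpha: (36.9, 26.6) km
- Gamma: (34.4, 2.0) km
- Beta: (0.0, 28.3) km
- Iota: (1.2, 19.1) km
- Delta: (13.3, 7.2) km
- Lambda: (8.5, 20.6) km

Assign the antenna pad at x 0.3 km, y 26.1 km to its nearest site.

Beta

Squared distances to each site:
Epsilon: 90.280; Mu: 49.410; Alpha: 1339.810; Gamma: 1743.620; Beta: 4.930; Iota: 49.810; Delta: 526.210; Lambda: 97.490.
Minimum at Beta.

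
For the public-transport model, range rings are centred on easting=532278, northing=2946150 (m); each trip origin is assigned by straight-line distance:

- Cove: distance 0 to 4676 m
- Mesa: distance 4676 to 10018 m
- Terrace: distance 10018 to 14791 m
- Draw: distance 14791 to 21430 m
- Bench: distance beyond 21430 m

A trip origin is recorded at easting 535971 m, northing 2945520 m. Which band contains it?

Cove

Distance = √((535971−532278)² + (2945520−2946150)²) = √(13638249.000 + 396900.000) = 3746.351 m.
0 ≤ 3746.351 < 4676 → Cove.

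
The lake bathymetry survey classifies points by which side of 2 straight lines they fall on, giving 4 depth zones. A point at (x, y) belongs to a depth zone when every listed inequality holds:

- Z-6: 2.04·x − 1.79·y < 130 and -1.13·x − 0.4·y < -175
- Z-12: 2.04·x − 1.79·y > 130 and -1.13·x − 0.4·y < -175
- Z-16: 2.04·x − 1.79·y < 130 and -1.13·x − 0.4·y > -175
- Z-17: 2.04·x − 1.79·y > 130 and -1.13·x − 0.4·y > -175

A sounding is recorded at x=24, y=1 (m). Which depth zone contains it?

2.04·24 − 1.79·1 = 47.170, which is < 130
-1.13·24 − 0.4·1 = -27.520, which is > -175
This sign pattern matches Z-16.

Z-16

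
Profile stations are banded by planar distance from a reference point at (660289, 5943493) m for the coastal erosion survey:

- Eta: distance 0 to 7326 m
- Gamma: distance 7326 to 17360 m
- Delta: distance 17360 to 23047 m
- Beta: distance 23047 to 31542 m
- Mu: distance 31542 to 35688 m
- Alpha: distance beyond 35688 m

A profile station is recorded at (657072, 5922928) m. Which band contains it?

Delta

Distance = √((657072−660289)² + (5922928−5943493)²) = √(10349089.000 + 422919225.000) = 20815.098 m.
17360 ≤ 20815.098 < 23047 → Delta.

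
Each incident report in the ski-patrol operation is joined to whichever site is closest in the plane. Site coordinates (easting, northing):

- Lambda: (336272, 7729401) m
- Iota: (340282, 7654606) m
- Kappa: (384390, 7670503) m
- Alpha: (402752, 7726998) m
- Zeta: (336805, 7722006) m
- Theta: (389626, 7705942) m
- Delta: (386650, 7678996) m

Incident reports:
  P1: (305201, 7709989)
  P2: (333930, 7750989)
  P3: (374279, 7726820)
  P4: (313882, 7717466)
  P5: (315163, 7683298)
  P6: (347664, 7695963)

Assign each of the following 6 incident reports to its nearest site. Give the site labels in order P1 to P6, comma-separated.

Zeta, Lambda, Theta, Zeta, Iota, Zeta

P1 → Zeta (d²=1143221105.00)
P2 → Lambda (d²=471526708.00)
P3 → Theta (d²=671421293.00)
P4 → Zeta (d²=546075529.00)
P5 → Iota (d²=1454195025.00)
P6 → Zeta (d²=796155730.00)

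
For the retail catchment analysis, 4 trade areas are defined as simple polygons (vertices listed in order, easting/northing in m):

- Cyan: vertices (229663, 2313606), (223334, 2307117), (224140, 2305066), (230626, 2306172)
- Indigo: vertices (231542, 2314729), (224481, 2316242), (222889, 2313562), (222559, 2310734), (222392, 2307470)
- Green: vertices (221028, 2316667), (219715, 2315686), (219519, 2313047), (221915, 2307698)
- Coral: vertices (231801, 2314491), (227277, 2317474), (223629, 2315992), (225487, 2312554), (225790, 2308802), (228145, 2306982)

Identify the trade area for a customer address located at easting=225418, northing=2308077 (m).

Cyan

Cast a ray rightward from (225418, 2308077). For each polygon, the edges (by vertex number in listed order) whose endpoints lie on opposite sides of northing = 2308077, where each meets that height, and whether that is right or left of the point:
Cyan: 1–2 at easting≈224270.3 (left), 4–1 at easting≈230379.2 (right) → 1 crossing.
Indigo: 4–5 at easting≈222423.1 (left), 5–1 at easting≈223157.1 (left) → 0 crossings.
Green: 3–4 at easting≈221745.2 (left), 4–1 at easting≈221877.5 (left) → 0 crossings.
Coral: 5–6 at easting≈226728.1 (right), 6–1 at easting≈228678.1 (right) → 2 crossings.
Only Cyan has an odd count, so the point is inside Cyan.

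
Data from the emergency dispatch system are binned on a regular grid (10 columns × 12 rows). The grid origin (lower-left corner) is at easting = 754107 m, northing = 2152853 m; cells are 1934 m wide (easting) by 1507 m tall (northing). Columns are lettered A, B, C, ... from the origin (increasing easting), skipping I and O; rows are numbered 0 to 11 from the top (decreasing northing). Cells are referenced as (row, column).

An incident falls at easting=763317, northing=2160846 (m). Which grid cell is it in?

Column index: ⌊(763317 − 754107) / 1934⌋ = ⌊4.762⌋ = 4 → column E
Row offset from origin: ⌊(2160846 − 2152853) / 1507⌋ = ⌊5.304⌋ = 5 → row 6 (counted from top)

(6, E)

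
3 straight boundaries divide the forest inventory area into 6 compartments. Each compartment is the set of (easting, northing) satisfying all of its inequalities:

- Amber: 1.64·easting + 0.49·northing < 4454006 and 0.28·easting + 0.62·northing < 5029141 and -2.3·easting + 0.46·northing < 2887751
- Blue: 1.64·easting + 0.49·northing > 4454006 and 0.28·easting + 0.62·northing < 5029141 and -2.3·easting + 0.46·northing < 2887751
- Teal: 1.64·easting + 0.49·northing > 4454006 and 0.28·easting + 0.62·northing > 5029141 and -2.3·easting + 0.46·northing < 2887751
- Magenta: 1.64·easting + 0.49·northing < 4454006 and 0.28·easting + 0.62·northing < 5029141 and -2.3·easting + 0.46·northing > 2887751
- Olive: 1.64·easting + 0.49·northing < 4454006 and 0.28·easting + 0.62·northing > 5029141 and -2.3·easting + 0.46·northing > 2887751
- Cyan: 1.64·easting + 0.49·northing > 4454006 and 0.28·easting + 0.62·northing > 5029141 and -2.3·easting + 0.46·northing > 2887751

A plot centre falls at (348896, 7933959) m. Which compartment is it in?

1.64·348896 + 0.49·7933959 = 4459829.350, which is > 4454006
0.28·348896 + 0.62·7933959 = 5016745.460, which is < 5029141
-2.3·348896 + 0.46·7933959 = 2847160.340, which is < 2887751
This sign pattern matches Blue.

Blue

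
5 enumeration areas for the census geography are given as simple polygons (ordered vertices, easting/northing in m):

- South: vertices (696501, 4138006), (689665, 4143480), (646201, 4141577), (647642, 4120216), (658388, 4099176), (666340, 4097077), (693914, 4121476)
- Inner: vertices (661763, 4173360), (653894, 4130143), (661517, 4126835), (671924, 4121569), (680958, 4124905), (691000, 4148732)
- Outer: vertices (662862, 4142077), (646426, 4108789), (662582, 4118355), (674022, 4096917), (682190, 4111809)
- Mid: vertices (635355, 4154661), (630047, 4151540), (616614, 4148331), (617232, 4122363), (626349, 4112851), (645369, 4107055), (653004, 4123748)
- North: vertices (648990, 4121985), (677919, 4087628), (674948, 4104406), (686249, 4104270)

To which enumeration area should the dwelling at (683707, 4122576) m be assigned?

South

Cast a ray rightward from (683707, 4122576). For each polygon, the edges (by vertex number in listed order) whose endpoints lie on opposite sides of northing = 4122576, where each meets that height, and whether that is right or left of the point:
South: 3–4 at easting≈647482.8 (left), 7–1 at easting≈694086.2 (right) → 1 crossing.
Inner: 3–4 at easting≈669933.9 (left), 4–5 at easting≈674651.0 (left) → 0 crossings.
Outer: 1–2 at easting≈653233.4 (left), 5–1 at easting≈675314.6 (left) → 0 crossings.
Mid: 3–4 at easting≈617226.9 (left), 6–7 at easting≈652468.0 (left) → 0 crossings.
North: no edge straddles that height → 0 crossings.
Only South has an odd count, so the point is inside South.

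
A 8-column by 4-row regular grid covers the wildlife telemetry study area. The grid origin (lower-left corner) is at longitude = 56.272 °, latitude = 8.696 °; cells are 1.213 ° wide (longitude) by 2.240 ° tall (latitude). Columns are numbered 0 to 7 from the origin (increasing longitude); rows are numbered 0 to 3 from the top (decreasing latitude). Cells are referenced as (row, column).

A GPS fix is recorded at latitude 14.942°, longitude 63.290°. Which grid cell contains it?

(1, 5)

Column index: ⌊(63.290 − 56.272) / 1.213⌋ = ⌊5.786⌋ = 5
Row offset from origin: ⌊(14.942 − 8.696) / 2.240⌋ = ⌊2.788⌋ = 2 → row 1 (counted from top)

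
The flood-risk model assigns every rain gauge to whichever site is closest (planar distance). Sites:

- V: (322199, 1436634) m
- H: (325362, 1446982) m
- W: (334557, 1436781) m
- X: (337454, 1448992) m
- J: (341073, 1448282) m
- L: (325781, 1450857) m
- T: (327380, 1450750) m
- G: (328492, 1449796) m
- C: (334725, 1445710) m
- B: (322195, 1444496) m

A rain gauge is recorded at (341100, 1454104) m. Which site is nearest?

J

Squared distances to each site:
V: 662448701.000; H: 298407528.000; W: 342897178.000; X: 39425860.000; J: 33896413.000; L: 245214770.000; T: 199487716.000; G: 177520528.000; C: 111099861.000; B: 449712689.000.
Minimum at J.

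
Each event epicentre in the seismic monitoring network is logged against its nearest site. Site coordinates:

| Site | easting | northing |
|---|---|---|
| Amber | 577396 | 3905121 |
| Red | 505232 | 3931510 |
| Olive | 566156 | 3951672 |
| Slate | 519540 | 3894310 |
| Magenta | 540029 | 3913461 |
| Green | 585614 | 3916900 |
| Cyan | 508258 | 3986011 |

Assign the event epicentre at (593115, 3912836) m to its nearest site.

Squared distances to each site:
Amber: 306608186.000; Red: 8072139965.000; Olive: 2235022577.000; Slate: 5756493301.000; Magenta: 2818514021.000; Green: 72781097.000; Cyan: 12555291074.000.
Minimum at Green.

Green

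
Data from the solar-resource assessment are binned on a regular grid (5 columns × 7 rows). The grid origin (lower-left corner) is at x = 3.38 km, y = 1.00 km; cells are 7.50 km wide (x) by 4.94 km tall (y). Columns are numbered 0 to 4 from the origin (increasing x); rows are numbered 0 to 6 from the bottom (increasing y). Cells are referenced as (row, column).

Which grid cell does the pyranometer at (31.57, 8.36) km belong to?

(1, 3)

Column index: ⌊(31.57 − 3.38) / 7.50⌋ = ⌊3.759⌋ = 3
Row offset from origin: ⌊(8.36 − 1.00) / 4.94⌋ = ⌊1.490⌋ = 1 → row 1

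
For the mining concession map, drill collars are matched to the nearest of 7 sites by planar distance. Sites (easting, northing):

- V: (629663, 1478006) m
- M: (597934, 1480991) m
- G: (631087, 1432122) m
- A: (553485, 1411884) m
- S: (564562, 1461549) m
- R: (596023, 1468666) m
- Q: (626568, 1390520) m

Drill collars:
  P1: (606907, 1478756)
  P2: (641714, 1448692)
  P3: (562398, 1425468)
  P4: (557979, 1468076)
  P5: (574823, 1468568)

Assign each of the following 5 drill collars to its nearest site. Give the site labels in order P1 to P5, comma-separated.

M, G, A, S, S

P1 → M (d²=85509954.00)
P2 → G (d²=387498029.00)
P3 → A (d²=263966625.00)
P4 → S (d²=85937618.00)
P5 → S (d²=154554482.00)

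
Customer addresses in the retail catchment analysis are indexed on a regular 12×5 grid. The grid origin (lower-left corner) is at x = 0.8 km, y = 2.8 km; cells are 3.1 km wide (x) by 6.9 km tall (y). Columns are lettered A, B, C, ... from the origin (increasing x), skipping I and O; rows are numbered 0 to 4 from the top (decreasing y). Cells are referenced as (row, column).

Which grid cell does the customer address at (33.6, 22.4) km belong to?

(2, L)

Column index: ⌊(33.6 − 0.8) / 3.1⌋ = ⌊10.581⌋ = 10 → column L
Row offset from origin: ⌊(22.4 − 2.8) / 6.9⌋ = ⌊2.841⌋ = 2 → row 2 (counted from top)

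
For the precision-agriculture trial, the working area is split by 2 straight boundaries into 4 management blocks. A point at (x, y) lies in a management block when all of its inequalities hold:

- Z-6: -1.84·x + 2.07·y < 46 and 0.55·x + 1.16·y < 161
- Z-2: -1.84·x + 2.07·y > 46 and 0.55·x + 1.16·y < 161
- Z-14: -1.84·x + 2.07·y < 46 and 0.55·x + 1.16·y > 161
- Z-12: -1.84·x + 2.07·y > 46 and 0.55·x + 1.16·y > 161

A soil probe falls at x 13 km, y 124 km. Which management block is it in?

-1.84·13 + 2.07·124 = 232.760, which is > 46
0.55·13 + 1.16·124 = 150.990, which is < 161
This sign pattern matches Z-2.

Z-2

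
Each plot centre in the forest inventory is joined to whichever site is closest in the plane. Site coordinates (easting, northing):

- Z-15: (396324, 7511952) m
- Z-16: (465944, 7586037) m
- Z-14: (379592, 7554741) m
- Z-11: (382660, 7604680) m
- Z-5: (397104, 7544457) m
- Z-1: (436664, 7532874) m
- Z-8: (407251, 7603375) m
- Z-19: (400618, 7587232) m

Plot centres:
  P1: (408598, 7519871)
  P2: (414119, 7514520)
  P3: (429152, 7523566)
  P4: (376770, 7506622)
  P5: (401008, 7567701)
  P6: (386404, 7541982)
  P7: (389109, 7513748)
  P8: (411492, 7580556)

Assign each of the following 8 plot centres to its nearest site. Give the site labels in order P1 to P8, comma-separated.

P1 → Z-15 (d²=213361637.00)
P2 → Z-15 (d²=323256649.00)
P3 → Z-1 (d²=143069008.00)
P4 → Z-15 (d²=410767816.00)
P5 → Z-19 (d²=381612061.00)
P6 → Z-5 (d²=120615625.00)
P7 → Z-15 (d²=55281841.00)
P8 → Z-19 (d²=162812852.00)

Z-15, Z-15, Z-1, Z-15, Z-19, Z-5, Z-15, Z-19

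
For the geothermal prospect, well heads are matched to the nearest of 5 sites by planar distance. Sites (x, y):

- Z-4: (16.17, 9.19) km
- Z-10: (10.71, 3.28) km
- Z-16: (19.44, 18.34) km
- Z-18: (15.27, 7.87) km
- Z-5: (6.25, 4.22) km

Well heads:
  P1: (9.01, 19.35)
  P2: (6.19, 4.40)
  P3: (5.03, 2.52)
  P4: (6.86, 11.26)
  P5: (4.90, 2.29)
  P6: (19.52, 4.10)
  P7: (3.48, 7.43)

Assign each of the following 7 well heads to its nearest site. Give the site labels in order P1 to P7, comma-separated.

Z-16, Z-5, Z-5, Z-5, Z-5, Z-18, Z-5

P1 → Z-16 (d²=109.81)
P2 → Z-5 (d²=0.04)
P3 → Z-5 (d²=4.38)
P4 → Z-5 (d²=49.93)
P5 → Z-5 (d²=5.55)
P6 → Z-18 (d²=32.28)
P7 → Z-5 (d²=17.98)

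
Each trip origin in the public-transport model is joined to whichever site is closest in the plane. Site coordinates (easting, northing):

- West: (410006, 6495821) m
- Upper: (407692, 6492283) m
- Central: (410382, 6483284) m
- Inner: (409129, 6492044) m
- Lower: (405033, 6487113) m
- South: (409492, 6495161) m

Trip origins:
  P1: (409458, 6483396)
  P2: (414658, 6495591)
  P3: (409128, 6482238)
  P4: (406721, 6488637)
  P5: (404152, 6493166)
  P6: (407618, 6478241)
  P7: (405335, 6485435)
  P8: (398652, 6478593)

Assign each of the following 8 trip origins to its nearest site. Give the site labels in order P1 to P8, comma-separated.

P1 → Central (d²=866320.00)
P2 → West (d²=21694004.00)
P3 → Central (d²=2666632.00)
P4 → Lower (d²=5171920.00)
P5 → Upper (d²=13311289.00)
P6 → Central (d²=33071545.00)
P7 → Lower (d²=2906888.00)
P8 → Lower (d²=113307561.00)

Central, West, Central, Lower, Upper, Central, Lower, Lower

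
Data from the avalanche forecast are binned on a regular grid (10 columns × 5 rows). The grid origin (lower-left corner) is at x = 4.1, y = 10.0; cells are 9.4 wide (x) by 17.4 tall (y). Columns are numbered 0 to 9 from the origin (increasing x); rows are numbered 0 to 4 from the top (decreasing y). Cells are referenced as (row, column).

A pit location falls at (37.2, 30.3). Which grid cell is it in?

Column index: ⌊(37.2 − 4.1) / 9.4⌋ = ⌊3.521⌋ = 3
Row offset from origin: ⌊(30.3 − 10.0) / 17.4⌋ = ⌊1.167⌋ = 1 → row 3 (counted from top)

(3, 3)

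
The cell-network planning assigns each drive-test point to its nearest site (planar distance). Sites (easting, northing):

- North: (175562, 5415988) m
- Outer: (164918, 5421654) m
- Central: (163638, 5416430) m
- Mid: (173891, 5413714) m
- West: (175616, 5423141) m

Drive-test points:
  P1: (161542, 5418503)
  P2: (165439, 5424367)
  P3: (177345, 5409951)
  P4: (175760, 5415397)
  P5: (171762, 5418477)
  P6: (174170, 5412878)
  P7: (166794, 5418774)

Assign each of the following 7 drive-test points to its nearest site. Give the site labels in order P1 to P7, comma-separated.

P1 → Central (d²=8690545.00)
P2 → Outer (d²=7631810.00)
P3 → Mid (d²=26090285.00)
P4 → North (d²=388485.00)
P5 → North (d²=20635121.00)
P6 → Mid (d²=776737.00)
P7 → Outer (d²=11813776.00)

Central, Outer, Mid, North, North, Mid, Outer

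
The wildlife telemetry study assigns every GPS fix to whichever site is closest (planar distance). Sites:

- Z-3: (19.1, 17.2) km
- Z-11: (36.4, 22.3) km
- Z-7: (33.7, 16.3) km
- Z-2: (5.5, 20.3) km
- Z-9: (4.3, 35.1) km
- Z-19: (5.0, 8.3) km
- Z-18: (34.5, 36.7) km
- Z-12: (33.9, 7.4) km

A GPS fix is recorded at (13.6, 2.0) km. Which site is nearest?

Z-19

Squared distances to each site:
Z-3: 261.290; Z-11: 931.930; Z-7: 608.500; Z-2: 400.500; Z-9: 1182.100; Z-19: 113.650; Z-18: 1640.900; Z-12: 441.250.
Minimum at Z-19.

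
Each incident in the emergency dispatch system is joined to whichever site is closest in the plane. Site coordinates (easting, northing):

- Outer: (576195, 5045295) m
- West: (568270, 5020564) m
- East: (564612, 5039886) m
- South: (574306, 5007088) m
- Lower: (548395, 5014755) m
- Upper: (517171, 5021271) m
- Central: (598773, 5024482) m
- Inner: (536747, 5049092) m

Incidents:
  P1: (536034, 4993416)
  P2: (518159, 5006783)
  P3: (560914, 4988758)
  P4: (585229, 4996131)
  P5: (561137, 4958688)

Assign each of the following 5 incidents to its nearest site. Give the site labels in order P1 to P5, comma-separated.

Lower, Upper, South, South, South

P1 → Lower (d²=608147242.00)
P2 → Upper (d²=210878288.00)
P3 → South (d²=515334564.00)
P4 → South (d²=239367778.00)
P5 → South (d²=2515982561.00)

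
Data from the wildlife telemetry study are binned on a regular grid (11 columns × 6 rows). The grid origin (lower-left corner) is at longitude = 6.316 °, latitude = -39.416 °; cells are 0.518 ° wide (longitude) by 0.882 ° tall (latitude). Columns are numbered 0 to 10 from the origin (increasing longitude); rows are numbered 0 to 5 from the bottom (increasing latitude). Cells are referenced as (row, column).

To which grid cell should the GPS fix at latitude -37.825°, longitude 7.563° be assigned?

Column index: ⌊(7.563 − 6.316) / 0.518⌋ = ⌊2.407⌋ = 2
Row offset from origin: ⌊(-37.825 − -39.416) / 0.882⌋ = ⌊1.804⌋ = 1 → row 1

(1, 2)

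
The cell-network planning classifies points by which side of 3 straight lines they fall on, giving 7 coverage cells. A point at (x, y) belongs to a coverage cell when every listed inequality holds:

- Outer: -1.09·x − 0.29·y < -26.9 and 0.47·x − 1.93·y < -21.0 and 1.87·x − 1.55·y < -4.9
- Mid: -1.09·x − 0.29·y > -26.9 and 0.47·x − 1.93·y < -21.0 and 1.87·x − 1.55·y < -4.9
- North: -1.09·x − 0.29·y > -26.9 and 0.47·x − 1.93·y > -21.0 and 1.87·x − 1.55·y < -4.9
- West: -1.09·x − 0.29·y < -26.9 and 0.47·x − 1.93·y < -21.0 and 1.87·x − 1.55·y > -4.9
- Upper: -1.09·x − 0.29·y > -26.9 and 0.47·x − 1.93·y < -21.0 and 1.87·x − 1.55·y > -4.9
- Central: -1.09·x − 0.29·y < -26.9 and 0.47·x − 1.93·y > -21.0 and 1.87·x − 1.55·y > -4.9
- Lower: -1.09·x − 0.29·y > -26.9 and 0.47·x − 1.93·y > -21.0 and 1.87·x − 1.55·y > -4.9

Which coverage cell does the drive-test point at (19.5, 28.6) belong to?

Outer

-1.09·19.5 − 0.29·28.6 = -29.549, which is < -26.9
0.47·19.5 − 1.93·28.6 = -46.033, which is < -21.0
1.87·19.5 − 1.55·28.6 = -7.865, which is < -4.9
This sign pattern matches Outer.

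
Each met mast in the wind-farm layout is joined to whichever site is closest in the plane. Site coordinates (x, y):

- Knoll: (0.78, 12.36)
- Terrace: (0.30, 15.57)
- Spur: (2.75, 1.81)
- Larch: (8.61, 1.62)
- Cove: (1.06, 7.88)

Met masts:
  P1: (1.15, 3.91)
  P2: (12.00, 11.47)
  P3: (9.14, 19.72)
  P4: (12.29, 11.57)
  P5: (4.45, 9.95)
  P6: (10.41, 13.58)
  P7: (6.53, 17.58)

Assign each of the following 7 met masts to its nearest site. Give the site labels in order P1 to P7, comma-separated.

P1 → Spur (d²=6.97)
P2 → Larch (d²=108.51)
P3 → Terrace (d²=95.37)
P4 → Larch (d²=112.54)
P5 → Cove (d²=15.78)
P6 → Knoll (d²=94.23)
P7 → Terrace (d²=42.85)

Spur, Larch, Terrace, Larch, Cove, Knoll, Terrace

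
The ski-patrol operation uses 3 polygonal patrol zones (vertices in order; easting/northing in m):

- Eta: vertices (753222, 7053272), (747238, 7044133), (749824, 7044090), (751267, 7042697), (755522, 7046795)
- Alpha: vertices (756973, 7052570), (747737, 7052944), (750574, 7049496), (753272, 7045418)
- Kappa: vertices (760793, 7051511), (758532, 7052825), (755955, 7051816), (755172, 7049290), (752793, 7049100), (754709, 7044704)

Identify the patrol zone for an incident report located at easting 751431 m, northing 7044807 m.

Eta

Cast a ray rightward from (751431, 7044807). For each polygon, the edges (by vertex number in listed order) whose endpoints lie on opposite sides of northing = 7044807, where each meets that height, and whether that is right or left of the point:
Eta: 1–2 at easting≈747679.3 (left), 4–5 at easting≈753457.8 (right) → 1 crossing.
Alpha: no edge straddles that height → 0 crossings.
Kappa: 5–6 at easting≈754664.1 (right), 6–1 at easting≈754801.1 (right) → 2 crossings.
Only Eta has an odd count, so the point is inside Eta.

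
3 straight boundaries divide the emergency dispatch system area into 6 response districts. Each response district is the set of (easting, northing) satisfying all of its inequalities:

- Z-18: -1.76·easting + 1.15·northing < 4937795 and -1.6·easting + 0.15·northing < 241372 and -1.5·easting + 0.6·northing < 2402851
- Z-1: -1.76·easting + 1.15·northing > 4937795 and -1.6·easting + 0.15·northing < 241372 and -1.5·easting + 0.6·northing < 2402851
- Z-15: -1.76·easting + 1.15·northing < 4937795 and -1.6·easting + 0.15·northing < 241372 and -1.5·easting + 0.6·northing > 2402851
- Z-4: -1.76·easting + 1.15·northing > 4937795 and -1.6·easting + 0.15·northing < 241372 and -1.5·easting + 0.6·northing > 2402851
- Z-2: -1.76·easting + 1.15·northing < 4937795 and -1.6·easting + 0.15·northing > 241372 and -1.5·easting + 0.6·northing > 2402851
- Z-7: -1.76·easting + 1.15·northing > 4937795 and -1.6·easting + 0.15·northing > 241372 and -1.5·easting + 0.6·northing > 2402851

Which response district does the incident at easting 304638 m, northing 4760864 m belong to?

-1.76·304638 + 1.15·4760864 = 4938830.720, which is > 4937795
-1.6·304638 + 0.15·4760864 = 226708.800, which is < 241372
-1.5·304638 + 0.6·4760864 = 2399561.400, which is < 2402851
This sign pattern matches Z-1.

Z-1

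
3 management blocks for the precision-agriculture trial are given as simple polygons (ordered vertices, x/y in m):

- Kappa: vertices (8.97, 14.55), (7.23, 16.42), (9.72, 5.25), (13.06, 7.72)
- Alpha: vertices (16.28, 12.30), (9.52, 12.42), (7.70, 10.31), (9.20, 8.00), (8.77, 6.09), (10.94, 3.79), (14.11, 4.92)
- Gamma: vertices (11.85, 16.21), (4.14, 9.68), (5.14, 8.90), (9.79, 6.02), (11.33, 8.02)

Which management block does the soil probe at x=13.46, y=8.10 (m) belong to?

Cast a ray rightward from (13.46, 8.10). For each polygon, the edges (by vertex number in listed order) whose endpoints lie on opposite sides of y = 8.10, where each meets that height, and whether that is right or left of the point:
Kappa: 2–3 at x≈9.085 (left), 4–1 at x≈12.832 (left) → 0 crossings.
Alpha: 3–4 at x≈9.135 (left), 7–1 at x≈15.045 (right) → 1 crossing.
Gamma: 3–4 at x≈6.432 (left), 5–1 at x≈11.335 (left) → 0 crossings.
Only Alpha has an odd count, so the point is inside Alpha.

Alpha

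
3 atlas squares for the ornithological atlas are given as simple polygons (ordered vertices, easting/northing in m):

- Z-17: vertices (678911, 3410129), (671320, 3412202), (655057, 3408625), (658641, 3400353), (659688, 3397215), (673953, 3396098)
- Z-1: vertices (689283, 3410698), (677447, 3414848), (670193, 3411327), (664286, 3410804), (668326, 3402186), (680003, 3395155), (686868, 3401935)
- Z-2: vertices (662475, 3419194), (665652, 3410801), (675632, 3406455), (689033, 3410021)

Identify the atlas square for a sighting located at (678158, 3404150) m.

Cast a ray rightward from (678158, 3404150). For each polygon, the edges (by vertex number in listed order) whose endpoints lie on opposite sides of northing = 3404150, where each meets that height, and whether that is right or left of the point:
Z-17: 3–4 at easting≈656995.9 (left), 6–1 at easting≈676798.3 (left) → 0 crossings.
Z-1: 4–5 at easting≈667405.3 (left), 7–1 at easting≈687478.4 (right) → 1 crossing.
Z-2: no edge straddles that height → 0 crossings.
Only Z-1 has an odd count, so the point is inside Z-1.

Z-1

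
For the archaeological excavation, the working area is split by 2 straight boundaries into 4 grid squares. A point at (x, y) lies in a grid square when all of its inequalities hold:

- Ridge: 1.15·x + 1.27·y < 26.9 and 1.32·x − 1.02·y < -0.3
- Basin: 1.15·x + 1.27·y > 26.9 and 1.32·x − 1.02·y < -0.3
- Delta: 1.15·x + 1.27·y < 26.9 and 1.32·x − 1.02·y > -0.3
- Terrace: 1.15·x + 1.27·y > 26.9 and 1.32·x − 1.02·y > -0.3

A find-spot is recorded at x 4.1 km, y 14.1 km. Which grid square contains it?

Ridge

1.15·4.1 + 1.27·14.1 = 22.622, which is < 26.9
1.32·4.1 − 1.02·14.1 = -8.970, which is < -0.3
This sign pattern matches Ridge.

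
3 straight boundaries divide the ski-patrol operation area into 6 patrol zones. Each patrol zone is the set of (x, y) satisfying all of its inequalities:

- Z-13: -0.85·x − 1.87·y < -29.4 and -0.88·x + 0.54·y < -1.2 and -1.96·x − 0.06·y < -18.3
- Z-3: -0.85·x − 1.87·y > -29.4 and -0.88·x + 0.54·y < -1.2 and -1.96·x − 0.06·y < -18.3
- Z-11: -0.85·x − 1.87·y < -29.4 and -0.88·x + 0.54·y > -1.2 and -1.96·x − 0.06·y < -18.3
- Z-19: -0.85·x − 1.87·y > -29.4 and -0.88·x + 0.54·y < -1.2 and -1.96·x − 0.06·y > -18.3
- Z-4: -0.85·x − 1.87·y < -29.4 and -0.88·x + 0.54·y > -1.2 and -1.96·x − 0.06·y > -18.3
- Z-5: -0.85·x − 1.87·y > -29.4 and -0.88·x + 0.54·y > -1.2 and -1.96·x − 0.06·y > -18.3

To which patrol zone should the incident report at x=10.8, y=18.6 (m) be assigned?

-0.85·10.8 − 1.87·18.6 = -43.962, which is < -29.4
-0.88·10.8 + 0.54·18.6 = 0.540, which is > -1.2
-1.96·10.8 − 0.06·18.6 = -22.284, which is < -18.3
This sign pattern matches Z-11.

Z-11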